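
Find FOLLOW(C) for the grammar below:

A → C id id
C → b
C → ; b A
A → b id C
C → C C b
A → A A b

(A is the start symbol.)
{ $, ';', 'b', 'id' }

In A → C id id: C is followed by id id, add FIRST(id id) \ {ε} = { 'id' }
In A → b id C: C is at the end, add FOLLOW(A)
In C → C C b: C is followed by C b, add FIRST(C b) \ {ε} = { ';', 'b' }
In C → C C b: C is followed by b, add FIRST(b) \ {ε} = { 'b' }

The FOLLOW sets referred to above (computed the same way, to a fixed point):
  FOLLOW(A) = { $, ';', 'b', 'id' }

Taking the union: FOLLOW(C) = { $, ';', 'b', 'id' }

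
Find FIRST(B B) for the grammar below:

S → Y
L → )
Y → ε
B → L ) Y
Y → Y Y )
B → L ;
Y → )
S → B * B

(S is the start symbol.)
FIRST sets of the non-terminals involved (from the grammar, by fixed-point iteration):
  FIRST(B) = { ')' }

To compute FIRST(B B), process the symbols left to right:
Symbol B is a non-terminal. Add FIRST(B) \ {ε} = { ')' }
B is not nullable (ε ∉ FIRST(B)), so stop here.
FIRST(B B) = { ')' }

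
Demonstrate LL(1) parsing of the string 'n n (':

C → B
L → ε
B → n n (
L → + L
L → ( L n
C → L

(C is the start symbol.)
Stack is shown with the top on the left.

Stack    Input    Action
------------------------
C $      n n ( $  output C → B
B $      n n ( $  output B → n n (
n n ( $  n n ( $  match 'n'
n ( $    n ( $    match 'n'
( $      ( $      match '('
$        $        accept

The string is accepted.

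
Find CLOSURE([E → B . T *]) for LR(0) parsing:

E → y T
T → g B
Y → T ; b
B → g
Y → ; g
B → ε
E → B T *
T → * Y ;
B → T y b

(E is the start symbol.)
Start with: [E → B . T *]
  [E → B . T *] has the dot before T: add [T → . g B], [T → . * Y ;]
No further items can be added.

CLOSURE = { [E → B . T *], [T → . * Y ;], [T → . g B] }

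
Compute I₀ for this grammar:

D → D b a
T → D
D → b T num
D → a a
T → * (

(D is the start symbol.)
{ [D → . D b a], [D → . a a], [D → . b T num], [D' → . D] }

First, augment the grammar with D' → D
I₀ = CLOSURE({ [D' → . D] }):
  [D' → . D] has the dot before D: add [D → . D b a], [D → . b T num], [D → . a a]
No further items can be added.

I₀ = { [D → . D b a], [D → . a a], [D → . b T num], [D' → . D] }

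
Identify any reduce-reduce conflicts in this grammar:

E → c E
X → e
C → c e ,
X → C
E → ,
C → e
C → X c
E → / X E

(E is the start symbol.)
Yes — I9: [C → e .] vs [X → e .]

A reduce-reduce conflict occurs when an LR(0) state has two complete items [A → α .] and [B → β .] — both call for a reduction, and with no lookahead the parser cannot choose between them.

Augment with E' → E and build the canonical LR(0) collection (I0 = CLOSURE({[E' → . E]}), then GOTO on every symbol after a dot until no new states appear). It has 14 states:
  I0: { [E → . ,], [E → . / X E], [E → . c E], [E' → . E] }  — shift
  I1: { [E → , .] }  — reduce
  I2: { [C → . X c], [C → . c e ,], [C → . e], [E → / . X E], [X → . C], [X → . e] }  — shift
  I3: { [E' → E .] }  — accept
  I4: { [E → . ,], [E → . / X E], [E → . c E], [E → c . E] }  — shift
  I5: { [E → c E .] }  — reduce
  I6: { [X → C .] }  — reduce
  I7: { [C → X . c], [E → . ,], [E → . / X E], [E → . c E], [E → / X . E] }  — shift
  I8: { [C → c . e ,] }  — shift
  I9: { [C → e .], [X → e .] }  — 2 reduces
  I10: { [C → c e . ,] }  — shift
  I11: { [C → c e , .] }  — reduce
  I12: { [E → / X E .] }  — reduce
  I13: { [C → X c .], [E → . ,], [E → . / X E], [E → . c E], [E → c . E] }  — shift, reduce

I9 contains complete items [C → e .], [X → e .] — reduce-reduce conflict.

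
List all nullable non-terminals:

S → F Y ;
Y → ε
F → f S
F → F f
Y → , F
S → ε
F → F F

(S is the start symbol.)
{ 'S', 'Y' }

ε-productions: Y → ε, S → ε
So Y, S are immediately nullable.
No further non-terminal can be added: every production for the remaining non-terminals contains a terminal or a non-nullable non-terminal.
Nullable = { 'S', 'Y' }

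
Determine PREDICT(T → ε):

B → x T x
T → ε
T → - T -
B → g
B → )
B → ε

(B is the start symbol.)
{ '-', 'x' }

PREDICT(T → ε) = (FIRST(RHS) \ {ε}) ∪ (FOLLOW(T) if ε ∈ FIRST(RHS), i.e. RHS ⇒* ε)
The right-hand side is ε (FIRST(ε) = { ε }), so the predict set is FOLLOW(T) = { '-', 'x' }
PREDICT(T → ε) = { '-', 'x' }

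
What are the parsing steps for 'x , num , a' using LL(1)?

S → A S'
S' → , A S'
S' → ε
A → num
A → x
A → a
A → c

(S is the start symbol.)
LL(1) parsing maintains a stack (initially the start symbol over $) and the input. At each step: if the stack top is a terminal, match it against the current input token; if it is a non-terminal N, replace it with the RHS of M[N, lookahead] (the unique production whose predict set contains the lookahead).

Stack is shown with the top on the left.

Stack     Input          Action
-------------------------------
S $       x , num , a $  output S → A S'
A S' $    x , num , a $  output A → x
x S' $    x , num , a $  match 'x'
S' $      , num , a $    output S' → , A S'
, A S' $  , num , a $    match ','
A S' $    num , a $      output A → num
num S' $  num , a $      match 'num'
S' $      , a $          output S' → , A S'
, A S' $  , a $          match ','
A S' $    a $            output A → a
a S' $    a $            match 'a'
S' $      $              output S' → ε
$         $              accept

The string is accepted.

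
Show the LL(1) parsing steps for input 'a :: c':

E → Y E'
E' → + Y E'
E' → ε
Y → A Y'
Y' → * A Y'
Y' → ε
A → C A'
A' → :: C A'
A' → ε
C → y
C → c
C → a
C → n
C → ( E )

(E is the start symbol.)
Stack is shown with the top on the left.

Stack            Input     Action
---------------------------------
E $              a :: c $  output E → Y E'
Y E' $           a :: c $  output Y → A Y'
A Y' E' $        a :: c $  output A → C A'
C A' Y' E' $     a :: c $  output C → a
a A' Y' E' $     a :: c $  match 'a'
A' Y' E' $       :: c $    output A' → :: C A'
:: C A' Y' E' $  :: c $    match '::'
C A' Y' E' $     c $       output C → c
c A' Y' E' $     c $       match 'c'
A' Y' E' $       $         output A' → ε
Y' E' $          $         output Y' → ε
E' $             $         output E' → ε
$                $         accept

The string is accepted.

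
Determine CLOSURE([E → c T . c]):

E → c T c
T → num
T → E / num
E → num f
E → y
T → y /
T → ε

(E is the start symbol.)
{ [E → c T . c] }

To compute CLOSURE, for each item [A → α.Bβ] where B is a non-terminal, add [B → .γ] for all productions B → γ; repeat for the newly added items until nothing changes.

Start with: [E → c T . c]
The dot precedes the terminal c, so nothing is added.

CLOSURE = { [E → c T . c] }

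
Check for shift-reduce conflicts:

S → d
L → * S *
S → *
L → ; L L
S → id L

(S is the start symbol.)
No shift-reduce conflicts

A shift-reduce conflict occurs when an LR(0) state has both:
  - a complete (reduce) item [A → α .] (dot at the end), and
  - a shift item [B → β . c γ] (dot before a terminal).

Augment with S' → S and build the canonical LR(0) collection (I0 = CLOSURE({[S' → . S]}), then GOTO on every symbol after a dot until no new states appear). It has 12 states:
  I0: { [S → . *], [S → . d], [S → . id L], [S' → . S] }  — shift
  I1: { [S → * .] }  — reduce
  I2: { [S' → S .] }  — accept
  I3: { [S → d .] }  — reduce
  I4: { [L → . * S *], [L → . ; L L], [S → id . L] }  — shift
  I5: { [L → * . S *], [S → . *], [S → . d], [S → . id L] }  — shift
  I6: { [L → . * S *], [L → . ; L L], [L → ; . L L] }  — shift
  I7: { [S → id L .] }  — reduce
  I8: { [L → . * S *], [L → . ; L L], [L → ; L . L] }  — shift
  I9: { [L → ; L L .] }  — reduce
  I10: { [L → * S . *] }  — shift
  I11: { [L → * S * .] }  — reduce

No state contains both a complete item and a shift item.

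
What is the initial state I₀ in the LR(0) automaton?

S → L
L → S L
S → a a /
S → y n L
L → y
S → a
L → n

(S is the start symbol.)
First, augment the grammar with S' → S
I₀ = CLOSURE({ [S' → . S] }):
  [S' → . S] has the dot before S: add [S → . L], [S → . a a /], [S → . y n L], [S → . a]
  [S → . L] has the dot before L: add [L → . S L], [L → . y], [L → . n]
No further items can be added.

I₀ = { [L → . S L], [L → . n], [L → . y], [S → . L], [S → . a a /], [S → . a], [S → . y n L], [S' → . S] }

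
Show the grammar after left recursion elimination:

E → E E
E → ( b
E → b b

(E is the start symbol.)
E → ( b E'
E → b b E'
E' → E E'
E' → ε

E is directly left-recursive. The standard transformation for
  A → A α₁ | ... | A α_m | β₁ | ... | β_n
is
  A  → β₁ A' | ... | β_n A'
  A' → α₁ A' | ... | α_m A' | ε

E → ( b becomes E → ( b E'
E → b b becomes E → b b E'
E → E E becomes E' → E E'
Add E' → ε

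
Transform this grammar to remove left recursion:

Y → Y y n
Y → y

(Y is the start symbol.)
Y → y Y'
Y' → y n Y'
Y' → ε

Y is directly left-recursive. The standard transformation for
  A → A α₁ | ... | A α_m | β₁ | ... | β_n
is
  A  → β₁ A' | ... | β_n A'
  A' → α₁ A' | ... | α_m A' | ε

Y → y becomes Y → y Y'
Y → Y y n becomes Y' → y n Y'
Add Y' → ε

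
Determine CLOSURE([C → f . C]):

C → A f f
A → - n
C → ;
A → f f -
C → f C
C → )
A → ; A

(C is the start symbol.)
To compute CLOSURE, for each item [A → α.Bβ] where B is a non-terminal, add [B → .γ] for all productions B → γ; repeat for the newly added items until nothing changes.

Start with: [C → f . C]
  [C → f . C] has the dot before C: add [C → . A f f], [C → . ;], [C → . f C], [C → . )]
  [C → . A f f] has the dot before A: add [A → . - n], [A → . f f -], [A → . ; A]
No further items can be added.

CLOSURE = { [A → . - n], [A → . ; A], [A → . f f -], [C → . )], [C → . ;], [C → . A f f], [C → . f C], [C → f . C] }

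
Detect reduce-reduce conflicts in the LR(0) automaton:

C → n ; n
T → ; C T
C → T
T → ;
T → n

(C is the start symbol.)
A reduce-reduce conflict occurs when an LR(0) state has two complete items [A → α .] and [B → β .] — both call for a reduction, and with no lookahead the parser cannot choose between them.

Augment with C' → C and build the canonical LR(0) collection (I0 = CLOSURE({[C' → . C]}), then GOTO on every symbol after a dot until no new states appear). It has 10 states:
  I0: { [C → . T], [C → . n ; n], [C' → . C], [T → . ; C T], [T → . ;], [T → . n] }  — shift
  I1: { [C → . T], [C → . n ; n], [T → . ; C T], [T → . ;], [T → . n], [T → ; . C T], [T → ; .] }  — shift, reduce
  I2: { [C' → C .] }  — accept
  I3: { [C → T .] }  — reduce
  I4: { [C → n . ; n], [T → n .] }  — shift, reduce
  I5: { [C → n ; . n] }  — shift
  I6: { [C → n ; n .] }  — reduce
  I7: { [T → . ; C T], [T → . ;], [T → . n], [T → ; C . T] }  — shift
  I8: { [T → ; C T .] }  — reduce
  I9: { [T → n .] }  — reduce

No state contains more than one complete item.

Answer: No reduce-reduce conflicts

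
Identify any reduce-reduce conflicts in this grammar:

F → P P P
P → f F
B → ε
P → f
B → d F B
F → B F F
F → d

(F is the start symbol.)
Yes — I4: [B → .] vs [F → d .]; I5: [B → .] vs [P → f .]

A reduce-reduce conflict occurs when an LR(0) state has two complete items [A → α .] and [B → β .] — both call for a reduction, and with no lookahead the parser cannot choose between them.

Augment with F' → F and build the canonical LR(0) collection (I0 = CLOSURE({[F' → . F]}), then GOTO on every symbol after a dot until no new states appear). It has 14 states:
  I0: { [B → . d F B], [B → .], [F → . B F F], [F → . P P P], [F → . d], [F' → . F], [P → . f F], [P → . f] }  — shift, reduce
  I1: { [B → . d F B], [B → .], [F → . B F F], [F → . P P P], [F → . d], [F → B . F F], [P → . f F], [P → . f] }  — shift, reduce
  I2: { [F' → F .] }  — accept
  I3: { [F → P . P P], [P → . f F], [P → . f] }  — shift
  I4: { [B → . d F B], [B → .], [B → d . F B], [F → . B F F], [F → . P P P], [F → . d], [F → d .], [P → . f F], [P → . f] }  — shift, 2 reduces
  I5: { [B → . d F B], [B → .], [F → . B F F], [F → . P P P], [F → . d], [P → . f F], [P → . f], [P → f . F], [P → f .] }  — shift, 2 reduces
  I6: { [P → f F .] }  — reduce
  I7: { [B → . d F B], [B → .], [B → d F . B] }  — shift, reduce
  I8: { [B → d F B .] }  — reduce
  I9: { [B → . d F B], [B → .], [B → d . F B], [F → . B F F], [F → . P P P], [F → . d], [P → . f F], [P → . f] }  — shift, reduce
  I10: { [F → P P . P], [P → . f F], [P → . f] }  — shift
  I11: { [F → P P P .] }  — reduce
  I12: { [B → . d F B], [B → .], [F → . B F F], [F → . P P P], [F → . d], [F → B F . F], [P → . f F], [P → . f] }  — shift, reduce
  I13: { [F → B F F .] }  — reduce

I4 contains complete items [B → .], [F → d .] — reduce-reduce conflict.
I5 contains complete items [B → .], [P → f .] — reduce-reduce conflict.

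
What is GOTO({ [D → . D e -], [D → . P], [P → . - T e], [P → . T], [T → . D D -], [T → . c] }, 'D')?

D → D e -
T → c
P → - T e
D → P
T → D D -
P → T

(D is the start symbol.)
{ [D → . D e -], [D → . P], [D → D . e -], [P → . - T e], [P → . T], [T → . D D -], [T → . c], [T → D . D -] }

GOTO(I, 'D') = CLOSURE({ [A → αX.β] : [A → α.Xβ] ∈ I, X = 'D' })

Items with dot before 'D', with the dot advanced:
  [D → . D e -] → [D → D . e -]
  [T → . D D -] → [T → D . D -]
Closure of the advanced items:
  [T → D . D -] has the dot before D: add [D → . D e -], [D → . P]
  [D → . P] has the dot before P: add [P → . - T e], [P → . T]
  [P → . T] has the dot before T: add [T → . c], [T → . D D -]

GOTO = { [D → . D e -], [D → . P], [D → D . e -], [P → . - T e], [P → . T], [T → . D D -], [T → . c], [T → D . D -] }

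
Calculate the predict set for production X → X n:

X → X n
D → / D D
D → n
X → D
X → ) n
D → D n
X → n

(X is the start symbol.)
{ ')', '/', 'n' }

PREDICT(X → X n) = (FIRST(RHS) \ {ε}) ∪ (FOLLOW(X) if ε ∈ FIRST(RHS), i.e. RHS ⇒* ε)
FIRST(X) = { ')', '/', 'n' }
FIRST(X n) = { ')', '/', 'n' }
ε ∉ FIRST(X n), so FOLLOW(X) is not added.
PREDICT(X → X n) = { ')', '/', 'n' }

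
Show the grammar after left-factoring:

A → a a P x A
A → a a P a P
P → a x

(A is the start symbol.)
Left-factoring transforms A → αβ₁ | αβ₂ into A → αA' and A' → β₁ | β₂
(α is the longest common prefix among the alternatives). Repeat until
no nonterminal has two alternatives with a common prefix.

Round 1: A has alternatives sharing prefix 'a a P'. Introduce A': A → a a P A'
  Add: A' → x A
  Add: A' → a P

No remaining common prefixes — done.

Resulting grammar:
A → a a P A'
A' → x A
A' → a P
P → a x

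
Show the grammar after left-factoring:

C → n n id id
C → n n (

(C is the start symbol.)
Left-factoring transforms A → αβ₁ | αβ₂ into A → αA' and A' → β₁ | β₂
(α is the longest common prefix among the alternatives). Repeat until
no nonterminal has two alternatives with a common prefix.

Round 1: C has alternatives sharing prefix 'n n'. Introduce C': C → n n C'
  Add: C' → id id
  Add: C' → (

No remaining common prefixes — done.

Resulting grammar:
C → n n C'
C' → id id
C' → (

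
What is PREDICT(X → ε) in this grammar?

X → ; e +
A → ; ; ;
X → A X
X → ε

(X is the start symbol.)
{ $ }

PREDICT(X → ε) = (FIRST(RHS) \ {ε}) ∪ (FOLLOW(X) if ε ∈ FIRST(RHS), i.e. RHS ⇒* ε)
The right-hand side is ε (FIRST(ε) = { ε }), so the predict set is FOLLOW(X) = { $ }
PREDICT(X → ε) = { $ }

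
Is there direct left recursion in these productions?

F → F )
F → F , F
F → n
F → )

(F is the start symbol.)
Direct left recursion occurs when N → N α for some non-terminal N (the right-hand side begins with the left-hand side itself).

F → F ): LEFT RECURSIVE (starts with F)
F → F , F: LEFT RECURSIVE (starts with F)
F → n: starts with n
F → ): starts with ')'

The grammar has direct left recursion on: F.

Answer: Yes, F is left-recursive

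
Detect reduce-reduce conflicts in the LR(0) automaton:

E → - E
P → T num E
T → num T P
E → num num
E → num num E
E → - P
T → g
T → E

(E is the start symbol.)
Yes — I6: [E → - E .] vs [T → E .]; I14: [E → num num E .] vs [T → E .]

A reduce-reduce conflict occurs when an LR(0) state has two complete items [A → α .] and [B → β .] — both call for a reduction, and with no lookahead the parser cannot choose between them.

Augment with E' → E and build the canonical LR(0) collection (I0 = CLOSURE({[E' → . E]}), then GOTO on every symbol after a dot until no new states appear). It has 18 states:
  I0: { [E → . - E], [E → . - P], [E → . num num E], [E → . num num], [E' → . E] }  — shift
  I1: { [E → - . E], [E → - . P], [E → . - E], [E → . - P], [E → . num num E], [E → . num num], [P → . T num E], [T → . E], [T → . g], [T → . num T P] }  — shift
  I2: { [E' → E .] }  — accept
  I3: { [E → num . num E], [E → num . num] }  — shift
  I4: { [E → . - E], [E → . - P], [E → . num num E], [E → . num num], [E → num num . E], [E → num num .] }  — shift, reduce
  I5: { [E → num num E .] }  — reduce
  I6: { [E → - E .], [T → E .] }  — 2 reduces
  I7: { [E → - P .] }  — reduce
  I8: { [P → T . num E] }  — shift
  I9: { [T → g .] }  — reduce
  I10: { [E → . - E], [E → . - P], [E → . num num E], [E → . num num], [E → num . num E], [E → num . num], [T → . E], [T → . g], [T → . num T P], [T → num . T P] }  — shift
  I11: { [T → E .] }  — reduce
  I12: { [E → . - E], [E → . - P], [E → . num num E], [E → . num num], [P → . T num E], [T → . E], [T → . g], [T → . num T P], [T → num T . P] }  — shift
  I13: { [E → . - E], [E → . - P], [E → . num num E], [E → . num num], [E → num . num E], [E → num . num], [E → num num . E], [E → num num .], [T → . E], [T → . g], [T → . num T P], [T → num . T P] }  — shift, reduce
  I14: { [E → num num E .], [T → E .] }  — 2 reduces
  I15: { [T → num T P .] }  — reduce
  I16: { [E → . - E], [E → . - P], [E → . num num E], [E → . num num], [P → T num . E] }  — shift
  I17: { [P → T num E .] }  — reduce

I6 contains complete items [E → - E .], [T → E .] — reduce-reduce conflict.
I14 contains complete items [E → num num E .], [T → E .] — reduce-reduce conflict.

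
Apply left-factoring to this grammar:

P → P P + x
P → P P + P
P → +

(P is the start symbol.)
P → P P + P'
P' → x
P' → P
P → +

Left-factoring transforms A → αβ₁ | αβ₂ into A → αA' and A' → β₁ | β₂
(α is the longest common prefix among the alternatives). Repeat until
no nonterminal has two alternatives with a common prefix.

Round 1: P has alternatives sharing prefix 'P P +'. Introduce P': P → P P + P'
  Add: P' → x
  Add: P' → P

No remaining common prefixes — done.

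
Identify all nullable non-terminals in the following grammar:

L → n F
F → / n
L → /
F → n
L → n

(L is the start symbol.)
A non-terminal is nullable if it can derive ε (the empty string): either it has an ε-production, or it has a production whose right-hand side consists entirely of nullable non-terminals.

There are no ε-productions, so no non-terminal can derive ε.
No non-terminals are nullable.

Answer: None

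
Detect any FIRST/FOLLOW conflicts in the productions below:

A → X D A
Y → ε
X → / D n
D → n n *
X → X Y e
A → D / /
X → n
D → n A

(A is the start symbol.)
A FIRST/FOLLOW conflict occurs when a non-terminal N has a nullable alternative N → β (β ⇒* ε) and another alternative N → α with FIRST(α) ∩ FOLLOW(N) ≠ ∅: on such a lookahead the parser cannot decide between expanding α and letting N vanish via β.

Nullable non-terminals: Y.
Y has a nullable alternative but only one production, so nothing to check.

A, D, X have no nullable alternative, so no FIRST/FOLLOW check is needed there.

No FIRST/FOLLOW conflicts found.

Answer: No FIRST/FOLLOW conflicts.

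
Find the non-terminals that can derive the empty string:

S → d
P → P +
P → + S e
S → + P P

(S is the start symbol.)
None

There are no ε-productions, so no non-terminal can derive ε.
No non-terminals are nullable.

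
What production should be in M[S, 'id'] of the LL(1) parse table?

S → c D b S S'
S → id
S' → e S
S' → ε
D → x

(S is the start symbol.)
To find M[S, 'id'], we find productions for S where 'id' is in the predict set (PREDICT(N → α) = (FIRST(α) \ {ε}) ∪ (FOLLOW(N) if α ⇒* ε)).

S → c D b S S': PREDICT = { 'c' }
S → id: PREDICT = { 'id' }
  'id' is in predict set, so this production goes in M[S, 'id']

M[S, 'id'] = S → id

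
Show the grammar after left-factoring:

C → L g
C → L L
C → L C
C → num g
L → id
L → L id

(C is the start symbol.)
C → L C'
C' → g
C' → L
C' → C
C → num g
L → id
L → L id

Left-factoring transforms A → αβ₁ | αβ₂ into A → αA' and A' → β₁ | β₂
(α is the longest common prefix among the alternatives). Repeat until
no nonterminal has two alternatives with a common prefix.

Round 1: C has alternatives sharing prefix 'L'. Introduce C': C → L C'
  Add: C' → g
  Add: C' → L
  Add: C' → C

No remaining common prefixes — done.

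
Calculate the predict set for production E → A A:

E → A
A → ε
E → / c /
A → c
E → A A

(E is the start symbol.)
{ $, 'c' }

PREDICT(E → A A) = (FIRST(RHS) \ {ε}) ∪ (FOLLOW(E) if ε ∈ FIRST(RHS), i.e. RHS ⇒* ε)
FIRST(A) = { 'c', ε }
FIRST(A A) = { 'c', ε }
ε ∈ FIRST(A A) (the right-hand side is nullable), so add FOLLOW(E) = { $ }
PREDICT(E → A A) = { $, 'c' }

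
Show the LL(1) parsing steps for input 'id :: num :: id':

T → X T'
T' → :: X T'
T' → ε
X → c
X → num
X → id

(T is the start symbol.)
Stack is shown with the top on the left.

Stack      Input              Action
------------------------------------
T $        id :: num :: id $  output T → X T'
X T' $     id :: num :: id $  output X → id
id T' $    id :: num :: id $  match 'id'
T' $       :: num :: id $     output T' → :: X T'
:: X T' $  :: num :: id $     match '::'
X T' $     num :: id $        output X → num
num T' $   num :: id $        match 'num'
T' $       :: id $            output T' → :: X T'
:: X T' $  :: id $            match '::'
X T' $     id $               output X → id
id T' $    id $               match 'id'
T' $       $                  output T' → ε
$          $                  accept

The string is accepted.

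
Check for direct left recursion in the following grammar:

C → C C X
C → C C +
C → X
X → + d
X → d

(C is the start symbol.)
Direct left recursion occurs when N → N α for some non-terminal N (the right-hand side begins with the left-hand side itself).

C → C C X: LEFT RECURSIVE (starts with C)
C → C C +: LEFT RECURSIVE (starts with C)
C → X: starts with X
X → + d: starts with '+'
X → d: starts with d

The grammar has direct left recursion on: C.

Answer: Yes, C is left-recursive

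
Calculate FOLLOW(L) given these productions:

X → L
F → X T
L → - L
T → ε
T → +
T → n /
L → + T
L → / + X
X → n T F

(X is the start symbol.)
In X → L: L is at the end, add FOLLOW(X)
In L → - L: L is at the end; this adds FOLLOW(L) to itself — nothing new

The FOLLOW sets referred to above (computed the same way, to a fixed point):
  FOLLOW(X) = { $, '+', 'n' }

Taking the union: FOLLOW(L) = { $, '+', 'n' }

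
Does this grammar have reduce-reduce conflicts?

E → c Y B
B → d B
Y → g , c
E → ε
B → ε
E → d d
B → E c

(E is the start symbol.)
Augment with E' → E and build the canonical LR(0) collection (I0 = CLOSURE({[E' → . E]}), then GOTO on every symbol after a dot until no new states appear). It has 15 states:
  I0: { [E → . c Y B], [E → . d d], [E → .], [E' → . E] }  — shift, reduce
  I1: { [E' → E .] }  — accept
  I2: { [E → c . Y B], [Y → . g , c] }  — shift
  I3: { [E → d . d] }  — shift
  I4: { [E → d d .] }  — reduce
  I5: { [B → . E c], [B → . d B], [B → .], [E → . c Y B], [E → . d d], [E → .], [E → c Y . B] }  — shift, 2 reduces
  I6: { [Y → g . , c] }  — shift
  I7: { [Y → g , . c] }  — shift
  I8: { [Y → g , c .] }  — reduce
  I9: { [E → c Y B .] }  — reduce
  I10: { [B → E . c] }  — shift
  I11: { [B → . E c], [B → . d B], [B → .], [B → d . B], [E → . c Y B], [E → . d d], [E → .], [E → d . d] }  — shift, 2 reduces
  I12: { [B → d B .] }  — reduce
  I13: { [B → . E c], [B → . d B], [B → .], [B → d . B], [E → . c Y B], [E → . d d], [E → .], [E → d . d], [E → d d .] }  — shift, 3 reduces
  I14: { [B → E c .] }  — reduce

I5 contains complete items [B → .], [E → .] — reduce-reduce conflict.
I11 contains complete items [B → .], [E → .] — reduce-reduce conflict.
I13 contains complete items [B → .], [E → .], [E → d d .] — reduce-reduce conflict.

Answer: Yes — I5: [B → .] vs [E → .]; I11: [B → .] vs [E → .]; I13: [B → .] vs [E → .]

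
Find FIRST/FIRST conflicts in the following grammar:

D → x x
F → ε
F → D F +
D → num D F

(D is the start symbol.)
No FIRST/FIRST conflicts.

FIRST sets of the non-terminals at (or reachable through a nullable prefix from) the front of some alternative:
  FIRST(D) = { 'num', 'x' }

Productions for D:
  D → x x: FIRST = { 'x' }
  D → num D F: FIRST = { 'num' }
Productions for F:
  F → ε: FIRST = { ε }
  F → D F +: FIRST = { 'num', 'x' }

All alternatives of each non-terminal have pairwise disjoint FIRST sets.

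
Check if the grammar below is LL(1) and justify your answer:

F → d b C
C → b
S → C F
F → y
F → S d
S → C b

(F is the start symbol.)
No. Predict set conflict for S: { 'b' }

Relevant sets:
  FIRST(S) = { 'b' }
  FIRST(C) = { 'b' }

For F:
  PREDICT(F → d b C) = { 'd' }
  PREDICT(F → y) = { 'y' }
  PREDICT(F → S d) = { 'b' }
For S:
  PREDICT(S → C F) = { 'b' }
  PREDICT(S → C b) = { 'b' }
C has a single production, so nothing to check there.

Conflict found: Predict set conflict for S: { 'b' }
The grammar is NOT LL(1).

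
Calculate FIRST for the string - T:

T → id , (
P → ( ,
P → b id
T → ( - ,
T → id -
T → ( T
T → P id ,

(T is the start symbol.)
{ '-' }

To compute FIRST(- T), process the symbols left to right:
Symbol - is a terminal. Add '-' and stop.
FIRST(- T) = { '-' }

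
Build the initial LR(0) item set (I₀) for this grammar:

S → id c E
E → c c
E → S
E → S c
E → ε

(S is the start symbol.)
First, augment the grammar with S' → S
I₀ = CLOSURE({ [S' → . S] }):
  [S' → . S] has the dot before S: add [S → . id c E]
No further items can be added.

I₀ = { [S → . id c E], [S' → . S] }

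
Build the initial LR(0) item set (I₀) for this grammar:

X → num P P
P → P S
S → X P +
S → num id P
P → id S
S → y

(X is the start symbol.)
First, augment the grammar with X' → X
I₀ = CLOSURE({ [X' → . X] }):
  [X' → . X] has the dot before X: add [X → . num P P]
No further items can be added.

I₀ = { [X → . num P P], [X' → . X] }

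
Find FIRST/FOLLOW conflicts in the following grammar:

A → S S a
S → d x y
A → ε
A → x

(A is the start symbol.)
No FIRST/FOLLOW conflicts.

Nullable non-terminals: A.
FIRST sets used below: FIRST(S) = { 'd' }

A: nullable alternative(s) A → ε; FOLLOW(A) = { $ }
  A → S S a: FIRST \ {ε} = { 'd' } — disjoint from FOLLOW(A)
  A → ε: FIRST \ {ε} = { } — this is the only nullable alternative, skip
  A → x: FIRST \ {ε} = { 'x' } — disjoint from FOLLOW(A)

S has no nullable alternative, so no FIRST/FOLLOW check is needed there.

No FIRST/FOLLOW conflicts found.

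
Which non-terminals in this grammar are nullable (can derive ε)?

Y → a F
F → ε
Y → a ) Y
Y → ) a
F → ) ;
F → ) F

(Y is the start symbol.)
ε-productions: F → ε
So F is immediately nullable.
No further non-terminal can be added: every production for the remaining non-terminals contains a terminal or a non-nullable non-terminal.
Nullable = { 'F' }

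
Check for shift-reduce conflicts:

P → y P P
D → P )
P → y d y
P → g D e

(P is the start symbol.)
No shift-reduce conflicts

Augment with P' → P and build the canonical LR(0) collection (I0 = CLOSURE({[P' → . P]}), then GOTO on every symbol after a dot until no new states appear). It has 12 states:
  I0: { [P → . g D e], [P → . y P P], [P → . y d y], [P' → . P] }  — shift
  I1: { [P' → P .] }  — accept
  I2: { [D → . P )], [P → . g D e], [P → . y P P], [P → . y d y], [P → g . D e] }  — shift
  I3: { [P → . g D e], [P → . y P P], [P → . y d y], [P → y . P P], [P → y . d y] }  — shift
  I4: { [P → . g D e], [P → . y P P], [P → . y d y], [P → y P . P] }  — shift
  I5: { [P → y d . y] }  — shift
  I6: { [P → y d y .] }  — reduce
  I7: { [P → y P P .] }  — reduce
  I8: { [P → g D . e] }  — shift
  I9: { [D → P . )] }  — shift
  I10: { [D → P ) .] }  — reduce
  I11: { [P → g D e .] }  — reduce

No state contains both a complete item and a shift item.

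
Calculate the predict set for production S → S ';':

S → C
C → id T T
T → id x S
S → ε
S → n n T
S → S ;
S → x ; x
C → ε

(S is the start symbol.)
{ ';', 'id', 'n', 'x' }

PREDICT(S → S ';') = (FIRST(RHS) \ {ε}) ∪ (FOLLOW(S) if ε ∈ FIRST(RHS), i.e. RHS ⇒* ε)
FIRST(S) = { ';', 'id', 'n', 'x', ε }
FIRST(S ';') = { ';', 'id', 'n', 'x' }
ε ∉ FIRST(S ';'), so FOLLOW(S) is not added.
PREDICT(S → S ';') = { ';', 'id', 'n', 'x' }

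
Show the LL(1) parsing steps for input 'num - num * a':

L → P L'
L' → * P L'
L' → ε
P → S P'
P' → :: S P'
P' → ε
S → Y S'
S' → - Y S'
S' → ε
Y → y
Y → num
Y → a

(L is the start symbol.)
LL(1) parsing maintains a stack (initially the start symbol over $) and the input. At each step: if the stack top is a terminal, match it against the current input token; if it is a non-terminal N, replace it with the RHS of M[N, lookahead] (the unique production whose predict set contains the lookahead).

Stack is shown with the top on the left.

Stack           Input            Action
---------------------------------------
L $             num - num * a $  output L → P L'
P L' $          num - num * a $  output P → S P'
S P' L' $       num - num * a $  output S → Y S'
Y S' P' L' $    num - num * a $  output Y → num
num S' P' L' $  num - num * a $  match 'num'
S' P' L' $      - num * a $      output S' → - Y S'
- Y S' P' L' $  - num * a $      match '-'
Y S' P' L' $    num * a $        output Y → num
num S' P' L' $  num * a $        match 'num'
S' P' L' $      * a $            output S' → ε
P' L' $         * a $            output P' → ε
L' $            * a $            output L' → * P L'
* P L' $        * a $            match '*'
P L' $          a $              output P → S P'
S P' L' $       a $              output S → Y S'
Y S' P' L' $    a $              output Y → a
a S' P' L' $    a $              match 'a'
S' P' L' $      $                output S' → ε
P' L' $         $                output P' → ε
L' $            $                output L' → ε
$               $                accept

The string is accepted.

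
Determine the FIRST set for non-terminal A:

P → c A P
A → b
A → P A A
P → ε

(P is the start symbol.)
FIRST sets of the other non-terminals involved (by the same procedure, iterated to a fixed point):
  FIRST(P) = { 'c', ε }

From A → b:
  - b is a terminal: add 'b' and stop
From A → P A A:
  - P is a non-terminal: add FIRST(P) \ {ε} = { 'c' }
    P is nullable, so continue to the next symbol
  - A is the symbol being defined: contributes nothing new
    A is not nullable, so stop

Collecting: FIRST(A) = { 'b', 'c' }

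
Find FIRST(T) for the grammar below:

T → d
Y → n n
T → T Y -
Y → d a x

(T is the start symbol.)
From T → d:
  - d is a terminal: add 'd' and stop
From T → T Y -:
  - T is the symbol being defined: contributes nothing new
    T is not nullable, so stop

Collecting: FIRST(T) = { 'd' }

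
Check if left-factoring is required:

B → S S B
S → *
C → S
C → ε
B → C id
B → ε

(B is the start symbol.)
No, left-factoring is not needed

Left-factoring is needed when two productions for the same non-terminal
share a common prefix on the right-hand side.

Productions for B:
  B → S S B
  B → C id
  B → ε
Productions for C:
  C → S
  C → ε

No common prefixes found.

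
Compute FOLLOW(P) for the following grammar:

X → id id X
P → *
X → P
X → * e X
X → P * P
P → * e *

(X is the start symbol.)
To compute FOLLOW(P), find every occurrence of P on a right-hand side N → α P β: add FIRST(β) \ {ε}, and if β is empty or nullable also add FOLLOW(N). Iterate to a fixed point.

In X → P: P is at the end, add FOLLOW(X)
In X → P * P: P is followed by '*' P, add FIRST('*' P) \ {ε} = { '*' }
In X → P * P: P is at the end, add FOLLOW(X)

The FOLLOW sets referred to above (computed the same way, to a fixed point):
  FOLLOW(X) = { $ }

Taking the union: FOLLOW(P) = { $, '*' }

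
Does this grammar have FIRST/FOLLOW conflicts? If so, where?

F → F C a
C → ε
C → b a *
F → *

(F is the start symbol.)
No FIRST/FOLLOW conflicts.

Nullable non-terminals: C.

C: nullable alternative(s) C → ε; FOLLOW(C) = { 'a' }
  C → ε: FIRST \ {ε} = { } — this is the only nullable alternative, skip
  C → b a *: FIRST \ {ε} = { 'b' } — disjoint from FOLLOW(C)

F has no nullable alternative, so no FIRST/FOLLOW check is needed there.

No FIRST/FOLLOW conflicts found.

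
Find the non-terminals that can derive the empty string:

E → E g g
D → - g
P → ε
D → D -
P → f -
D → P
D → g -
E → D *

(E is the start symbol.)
A non-terminal is nullable if it can derive ε (the empty string): either it has an ε-production, or it has a production whose right-hand side consists entirely of nullable non-terminals.

ε-productions: P → ε
So P is immediately nullable.
D → P: every symbol on the right is nullable, so D is nullable too.
No further non-terminal can be added: every production for the remaining non-terminals contains a terminal or a non-nullable non-terminal.
Nullable = { 'D', 'P' }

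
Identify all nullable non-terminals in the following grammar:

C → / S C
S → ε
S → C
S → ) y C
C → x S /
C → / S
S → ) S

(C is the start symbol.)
ε-productions: S → ε
So S is immediately nullable.
No further non-terminal can be added: every production for the remaining non-terminals contains a terminal or a non-nullable non-terminal.
Nullable = { 'S' }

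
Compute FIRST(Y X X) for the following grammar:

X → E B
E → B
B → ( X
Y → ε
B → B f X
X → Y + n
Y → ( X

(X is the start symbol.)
{ '(', '+' }

FIRST sets of the non-terminals involved (from the grammar, by fixed-point iteration):
  FIRST(Y) = { '(', ε }
  FIRST(X) = { '(', '+' }

To compute FIRST(Y X X), process the symbols left to right:
Symbol Y is a non-terminal. Add FIRST(Y) \ {ε} = { '(' }
Y is nullable (ε ∈ FIRST(Y)), continue to the next symbol.
Symbol X is a non-terminal. Add FIRST(X) \ {ε} = { '(', '+' }
X is not nullable (ε ∉ FIRST(X)), so stop here.
FIRST(Y X X) = { '(', '+' }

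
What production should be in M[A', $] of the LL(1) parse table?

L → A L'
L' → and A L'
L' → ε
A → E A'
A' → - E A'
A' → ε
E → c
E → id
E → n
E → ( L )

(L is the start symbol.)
A' → ε

To find M[A', $], we find productions for A' where $ is in the predict set (PREDICT(N → α) = (FIRST(α) \ {ε}) ∪ (FOLLOW(N) if α ⇒* ε)).

Relevant sets:
  FOLLOW(A') = { $, ')', 'and' }

A' → - E A': PREDICT = { '-' }
A' → ε: PREDICT = { $, ')', 'and' }
  $ is in predict set, so this production goes in M[A', $]

M[A', $] = A' → ε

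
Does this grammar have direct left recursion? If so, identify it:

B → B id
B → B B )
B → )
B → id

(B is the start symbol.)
Direct left recursion occurs when N → N α for some non-terminal N (the right-hand side begins with the left-hand side itself).

B → B id: LEFT RECURSIVE (starts with B)
B → B B ): LEFT RECURSIVE (starts with B)
B → ): starts with ')'
B → id: starts with id

The grammar has direct left recursion on: B.

Answer: Yes, B is left-recursive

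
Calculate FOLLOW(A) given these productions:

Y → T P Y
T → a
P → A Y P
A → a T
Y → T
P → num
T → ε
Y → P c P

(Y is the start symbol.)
{ 'a', 'num' }

To compute FOLLOW(A), find every occurrence of A on a right-hand side N → α A β: add FIRST(β) \ {ε}, and if β is empty or nullable also add FOLLOW(N). Iterate to a fixed point.

In P → A Y P: A is followed by Y P, add FIRST(Y P) \ {ε} = { 'a', 'num' }

Taking the union: FOLLOW(A) = { 'a', 'num' }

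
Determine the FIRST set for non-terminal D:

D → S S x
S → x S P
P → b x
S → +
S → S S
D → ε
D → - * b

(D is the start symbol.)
{ '+', '-', 'x', ε }

To compute FIRST(D), examine every production with D on the left-hand side, reading each right-hand side left to right until a non-nullable symbol is reached.

FIRST sets of the other non-terminals involved (by the same procedure, iterated to a fixed point):
  FIRST(S) = { '+', 'x' }

From D → S S x:
  - S is a non-terminal: add FIRST(S) \ {ε} = { '+', 'x' }
    S is not nullable, so stop
From D → ε:
  - ε-production, so ε ∈ FIRST(D)
From D → - * b:
  - '-' is a terminal: add '-' and stop

Collecting: FIRST(D) = { '+', '-', 'x', ε }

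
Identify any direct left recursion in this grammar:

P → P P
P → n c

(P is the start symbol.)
Yes, P is left-recursive

P → P P: LEFT RECURSIVE (starts with P)
P → n c: starts with n

The grammar has direct left recursion on: P.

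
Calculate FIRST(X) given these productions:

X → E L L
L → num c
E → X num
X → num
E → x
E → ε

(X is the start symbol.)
To compute FIRST(X), examine every production with X on the left-hand side, reading each right-hand side left to right until a non-nullable symbol is reached.

FIRST sets of the other non-terminals involved (by the same procedure, iterated to a fixed point):
  FIRST(E) = { 'num', 'x', ε }
  FIRST(L) = { 'num' }

From X → E L L:
  - E is a non-terminal: add FIRST(E) \ {ε} = { 'num', 'x' }
    E is nullable, so continue to the next symbol
  - L is a non-terminal: add FIRST(L) \ {ε} = { 'num' }
    L is not nullable, so stop
From X → num:
  - num is a terminal: add 'num' and stop

Collecting: FIRST(X) = { 'num', 'x' }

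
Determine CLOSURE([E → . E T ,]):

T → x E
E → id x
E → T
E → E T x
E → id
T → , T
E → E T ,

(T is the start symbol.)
{ [E → . E T ,], [E → . E T x], [E → . T], [E → . id x], [E → . id], [T → . , T], [T → . x E] }

Start with: [E → . E T ,]
  [E → . E T ,] has the dot before E: add [E → . id x], [E → . T], [E → . E T x], [E → . id]
  [E → . T] has the dot before T: add [T → . x E], [T → . , T]
No further items can be added.

CLOSURE = { [E → . E T ,], [E → . E T x], [E → . T], [E → . id x], [E → . id], [T → . , T], [T → . x E] }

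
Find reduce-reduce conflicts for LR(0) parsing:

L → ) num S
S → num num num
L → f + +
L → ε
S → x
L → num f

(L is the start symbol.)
No reduce-reduce conflicts

A reduce-reduce conflict occurs when an LR(0) state has two complete items [A → α .] and [B → β .] — both call for a reduction, and with no lookahead the parser cannot choose between them.

Augment with L' → L and build the canonical LR(0) collection (I0 = CLOSURE({[L' → . L]}), then GOTO on every symbol after a dot until no new states appear). It has 14 states:
  I0: { [L → . ) num S], [L → . f + +], [L → . num f], [L → .], [L' → . L] }  — shift, reduce
  I1: { [L → ) . num S] }  — shift
  I2: { [L' → L .] }  — accept
  I3: { [L → f . + +] }  — shift
  I4: { [L → num . f] }  — shift
  I5: { [L → num f .] }  — reduce
  I6: { [L → f + . +] }  — shift
  I7: { [L → f + + .] }  — reduce
  I8: { [L → ) num . S], [S → . num num num], [S → . x] }  — shift
  I9: { [L → ) num S .] }  — reduce
  I10: { [S → num . num num] }  — shift
  I11: { [S → x .] }  — reduce
  I12: { [S → num num . num] }  — shift
  I13: { [S → num num num .] }  — reduce

No state contains more than one complete item.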